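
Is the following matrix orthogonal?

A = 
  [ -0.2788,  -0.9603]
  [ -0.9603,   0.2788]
Yes

AᵀA = 
  [  0.9999,   0]
  [  0,   0.9999]
≈ I (equal to I up to the 4-dp rounding of the entries)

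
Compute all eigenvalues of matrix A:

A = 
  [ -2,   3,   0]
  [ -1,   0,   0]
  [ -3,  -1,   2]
λ = 2, -1 + i√2, -1 - i√2  (≈ 2, -1 + 1.414i, -1 - 1.414i)

Characteristic polynomial: det(λI - A) = λ³ - λ - 6
Testing integer divisors of the constant term: p(2) = 0, so (λ - 2) is a factor:
p(λ) = (λ - 2)(λ² + 2λ + 3)
λ² + 2λ + 3 = 0  ⇒  λ = (-2 ± √((2)² - 4·(3)))/2 = (-2 ± √(-8))/2
  = -1 + i√2,  -1 - i√2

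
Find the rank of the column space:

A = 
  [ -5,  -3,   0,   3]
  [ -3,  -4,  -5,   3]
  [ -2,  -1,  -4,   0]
Row reduce:
R2 → R2 - (3/5)·R1
R3 → R3 - (2/5)·R1
R3 → R3 + (1/11)·R2
REF = 
  [    -5,     -3,      0,      3]
  [     0,  -11/5,     -5,    6/5]
  [     0,      0, -49/11, -12/11]
Pivot columns: 1, 2, 3 → 3 pivots.
dim(Col(A)) = number of pivot columns = 3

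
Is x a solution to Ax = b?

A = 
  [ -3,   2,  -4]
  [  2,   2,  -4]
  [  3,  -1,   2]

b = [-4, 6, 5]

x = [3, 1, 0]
No

Ax = [-7, 8, 8] ≠ b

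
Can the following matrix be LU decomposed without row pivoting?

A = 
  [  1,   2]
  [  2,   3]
Yes.
A[1,1] = 1 ≠ 0, so Gaussian elimination proceeds without a row swap: multiplier ℓ₂₁ = (2)/(1) = 2, and U[2,2] = 3 - (2)(2) = -1.
L = 
  [  1,   0]
  [  2,   1]
U = 
  [  1,   2]
  [  0,  -1]
Check row 2 of LU: [(2)(1), (2)(2) + (-1)] = [2, 3] = row 2 of A ✓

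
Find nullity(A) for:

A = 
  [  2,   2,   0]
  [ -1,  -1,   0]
nullity(A) = 2

Row reduce:
R2 → R2 + (1/2)·R1
REF = 
  [  2,   2,   0]
  [  0,   0,   0]
Pivot columns: 1 → 1 pivot.
rank(A) = 1, so nullity(A) = 3 - 1 = 2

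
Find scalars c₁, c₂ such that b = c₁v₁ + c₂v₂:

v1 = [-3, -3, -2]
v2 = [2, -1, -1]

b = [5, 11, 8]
c1 = -3, c2 = -2

b = -3·v1 + -2·v2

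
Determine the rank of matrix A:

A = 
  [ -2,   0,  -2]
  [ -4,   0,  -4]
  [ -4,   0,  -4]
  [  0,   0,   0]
Row reduce:
R2 → R2 - (2)·R1
R3 → R3 - (2)·R1
REF = 
  [ -2,   0,  -2]
  [  0,   0,   0]
  [  0,   0,   0]
  [  0,   0,   0]
Pivot columns: 1 → 1 pivot.

rank(A) = 1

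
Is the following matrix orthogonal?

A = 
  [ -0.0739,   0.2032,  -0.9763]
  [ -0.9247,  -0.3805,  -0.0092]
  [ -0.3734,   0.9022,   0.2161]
Yes

AᵀA = 
  [  1,   0,   0]
  [  0,   1,   0.0001]
  [  0,   0.0001,   0.9999]
≈ I (equal to I up to the 4-dp rounding of the entries)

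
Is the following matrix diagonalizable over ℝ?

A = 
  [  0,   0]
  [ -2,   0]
No

tr(A) = 0, det(A) = 0
Characteristic polynomial: λ² - tr(A)λ + det(A) = λ²
λ² = λ²
Eigenvalues: 0, 0
λ=0: alg. mult. = 2, geom. mult. = 2 - rank(A - (0)I) = 2 - 1 = 1
Sum of geometric multiplicities = 1 < n = 2, so there aren't enough independent eigenvectors.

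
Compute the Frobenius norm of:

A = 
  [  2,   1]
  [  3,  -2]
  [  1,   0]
||A||_F = 4.359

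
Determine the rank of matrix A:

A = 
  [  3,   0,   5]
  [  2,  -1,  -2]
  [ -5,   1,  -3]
rank(A) = 2

Row reduce:
R2 → R2 - (2/3)·R1
R3 → R3 + (5/3)·R1
R3 → R3 + (1)·R2
REF = 
  [    3,     0,     5]
  [    0,    -1, -16/3]
  [    0,     0,     0]
Pivot columns: 1, 2 → 2 pivots.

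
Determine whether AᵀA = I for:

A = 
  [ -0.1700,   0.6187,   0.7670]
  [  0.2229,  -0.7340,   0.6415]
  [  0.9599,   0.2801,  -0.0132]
Yes

AᵀA = 
  [  1,   0.0001,  -0.0001]
  [  0.0001,   1,   0]
  [ -0.0001,   0,   1]
≈ I (equal to I up to the 4-dp rounding of the entries)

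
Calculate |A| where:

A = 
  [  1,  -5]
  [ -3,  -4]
For a 2×2 matrix, det = ad - bc = (1)(-4) - (-5)(-3) = -19

det(A) = -19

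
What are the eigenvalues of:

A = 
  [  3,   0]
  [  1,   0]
λ = 3, 0

tr(A) = 3, det(A) = 0
Characteristic polynomial: λ² - tr(A)λ + det(A) = λ² - 3λ
λ² - 3λ = λ(λ - 3)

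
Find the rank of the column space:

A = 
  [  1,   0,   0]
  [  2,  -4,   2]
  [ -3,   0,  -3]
Row reduce:
R2 → R2 - (2)·R1
R3 → R3 + (3)·R1
REF = 
  [  1,   0,   0]
  [  0,  -4,   2]
  [  0,   0,  -3]
Pivot columns: 1, 2, 3 → 3 pivots.
dim(Col(A)) = number of pivot columns = 3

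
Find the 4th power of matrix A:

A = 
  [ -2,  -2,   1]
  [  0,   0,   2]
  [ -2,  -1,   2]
A² = A·A:
A²[1,1] = (-2)(-2) + (-2)(0) + (1)(-2) = 2
A²[1,2] = (-2)(-2) + (-2)(0) + (1)(-1) = 3
A²[1,3] = (-2)(1) + (-2)(2) + (1)(2) = -4
A²[2,1] = (0)(-2) + (0)(0) + (2)(-2) = -4
A²[2,2] = (0)(-2) + (0)(0) + (2)(-1) = -2
A²[2,3] = (0)(1) + (0)(2) + (2)(2) = 4
A²[3,1] = (-2)(-2) + (-1)(0) + (2)(-2) = 0
A²[3,2] = (-2)(-2) + (-1)(0) + (2)(-1) = 2
A²[3,3] = (-2)(1) + (-1)(2) + (2)(2) = 0
A² = 
  [  2,   3,  -4]
  [ -4,  -2,   4]
  [  0,   2,   0]

A^3 = A^2·A:
A^3[1,1] = (2)(-2) + (3)(0) + (-4)(-2) = 4
A^3[1,2] = (2)(-2) + (3)(0) + (-4)(-1) = 0
A^3[1,3] = (2)(1) + (3)(2) + (-4)(2) = 0
A^3[2,1] = (-4)(-2) + (-2)(0) + (4)(-2) = 0
A^3[2,2] = (-4)(-2) + (-2)(0) + (4)(-1) = 4
A^3[2,3] = (-4)(1) + (-2)(2) + (4)(2) = 0
A^3[3,1] = (0)(-2) + (2)(0) + (0)(-2) = 0
A^3[3,2] = (0)(-2) + (2)(0) + (0)(-1) = 0
A^3[3,3] = (0)(1) + (2)(2) + (0)(2) = 4
A^3 = 
  [  4,   0,   0]
  [  0,   4,   0]
  [  0,   0,   4]

A^4 = A^3·A:
A^4[1,1] = (4)(-2) + (0)(0) + (0)(-2) = -8
A^4[1,2] = (4)(-2) + (0)(0) + (0)(-1) = -8
A^4[1,3] = (4)(1) + (0)(2) + (0)(2) = 4
A^4[2,1] = (0)(-2) + (4)(0) + (0)(-2) = 0
A^4[2,2] = (0)(-2) + (4)(0) + (0)(-1) = 0
A^4[2,3] = (0)(1) + (4)(2) + (0)(2) = 8
A^4[3,1] = (0)(-2) + (0)(0) + (4)(-2) = -8
A^4[3,2] = (0)(-2) + (0)(0) + (4)(-1) = -4
A^4[3,3] = (0)(1) + (0)(2) + (4)(2) = 8
A^4 = 
  [ -8,  -8,   4]
  [  0,   0,   8]
  [ -8,  -4,   8]

Therefore
A^4 = 
  [ -8,  -8,   4]
  [  0,   0,   8]
  [ -8,  -4,   8]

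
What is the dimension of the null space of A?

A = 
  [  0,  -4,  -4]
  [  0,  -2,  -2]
nullity(A) = 2

Row reduce:
R2 → R2 - (1/2)·R1
REF = 
  [  0,  -4,  -4]
  [  0,   0,   0]
Pivot columns: 2 → 1 pivot.
rank(A) = 1, so nullity(A) = 3 - 1 = 2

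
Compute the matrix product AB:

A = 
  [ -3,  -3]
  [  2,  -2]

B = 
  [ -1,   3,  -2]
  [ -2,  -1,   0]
AB = 
  [  9,  -6,   6]
  [  2,   8,  -4]

A is 2×2 and B is 2×3, so AB is 2×3. Each entry is (row of A)·(column of B):
AB[1,1] = (-3)(-1) + (-3)(-2) = 9
AB[1,2] = (-3)(3) + (-3)(-1) = -6
AB[1,3] = (-3)(-2) + (-3)(0) = 6
AB[2,1] = (2)(-1) + (-2)(-2) = 2
AB[2,2] = (2)(3) + (-2)(-1) = 8
AB[2,3] = (2)(-2) + (-2)(0) = -4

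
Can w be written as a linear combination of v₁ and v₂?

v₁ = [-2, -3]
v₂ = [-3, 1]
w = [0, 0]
Yes

Form the augmented matrix and row-reduce:
[v₁|v₂|w] = 
  [ -2,  -3,   0]
  [ -3,   1,   0]
R2 → R2 - (3/2)·R1
REF = 
  [  -2,   -3,    0]
  [   0, 11/2,    0]

No row of the form [0 0 | nonzero], so the system is consistent. Back-substitution gives c₁ = 0, c₂ = 0: w = (0)·v₁ + (0)·v₂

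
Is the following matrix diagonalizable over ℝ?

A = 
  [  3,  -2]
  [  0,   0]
Yes

tr(A) = 3, det(A) = 0
Characteristic polynomial: λ² - tr(A)λ + det(A) = λ² - 3λ
λ² - 3λ = λ(λ - 3)
Eigenvalues: 3, 0
λ=0: alg. mult. = 1, geom. mult. = 2 - rank(A - (0)I) = 2 - 1 = 1
λ=3: alg. mult. = 1, geom. mult. = 2 - rank(A - (3)I) = 2 - 1 = 1
Sum of geometric multiplicities equals n, so A has n independent eigenvectors.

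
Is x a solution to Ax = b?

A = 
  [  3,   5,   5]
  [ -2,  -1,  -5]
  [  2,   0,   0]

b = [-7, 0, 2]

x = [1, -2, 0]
Yes

Ax = [-7, 0, 2] = b ✓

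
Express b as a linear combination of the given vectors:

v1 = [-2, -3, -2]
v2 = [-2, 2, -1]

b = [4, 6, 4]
c1 = -2, c2 = 0

b = -2·v1 + 0·v2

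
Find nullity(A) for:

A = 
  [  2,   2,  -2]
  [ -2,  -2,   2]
nullity(A) = 2

Row reduce:
R2 → R2 + (1)·R1
REF = 
  [  2,   2,  -2]
  [  0,   0,   0]
Pivot columns: 1 → 1 pivot.
rank(A) = 1, so nullity(A) = 3 - 1 = 2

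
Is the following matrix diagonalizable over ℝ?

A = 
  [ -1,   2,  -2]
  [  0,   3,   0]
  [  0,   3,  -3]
Yes

Characteristic polynomial: det(λI - A) = λ³ + λ² - 9λ - 9
Testing integer divisors of the constant term: p(-1) = 0, so (λ + 1) is a factor:
p(λ) = (λ + 1)(λ² - 9)
λ² - 9 = (λ + 3)(λ - 3)
Eigenvalues: -1, 3, -3
λ=-3: alg. mult. = 1, geom. mult. = 3 - rank(A - (-3)I) = 3 - 2 = 1
λ=-1: alg. mult. = 1, geom. mult. = 3 - rank(A - (-1)I) = 3 - 2 = 1
λ=3: alg. mult. = 1, geom. mult. = 3 - rank(A - (3)I) = 3 - 2 = 1
Sum of geometric multiplicities equals n, so A has n independent eigenvectors.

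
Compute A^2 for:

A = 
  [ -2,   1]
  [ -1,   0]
A² = A·A:
A²[1,1] = (-2)(-2) + (1)(-1) = 3
A²[1,2] = (-2)(1) + (1)(0) = -2
A²[2,1] = (-1)(-2) + (0)(-1) = 2
A²[2,2] = (-1)(1) + (0)(0) = -1
A² = 
  [  3,  -2]
  [  2,  -1]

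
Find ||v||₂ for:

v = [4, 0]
4

||v||₂ = √((4)² + (0)²) = √16 = 4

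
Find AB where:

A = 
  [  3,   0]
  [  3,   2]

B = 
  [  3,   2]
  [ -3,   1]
AB = 
  [  9,   6]
  [  3,   8]

A is 2×2 and B is 2×2, so AB is 2×2. Each entry is (row of A)·(column of B):
AB[1,1] = (3)(3) + (0)(-3) = 9
AB[1,2] = (3)(2) + (0)(1) = 6
AB[2,1] = (3)(3) + (2)(-3) = 3
AB[2,2] = (3)(2) + (2)(1) = 8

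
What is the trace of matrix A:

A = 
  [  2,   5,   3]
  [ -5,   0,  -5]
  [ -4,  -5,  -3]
-1

tr(A) = 2 + 0 + -3 = -1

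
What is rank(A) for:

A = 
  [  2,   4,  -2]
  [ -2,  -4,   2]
Row reduce:
R2 → R2 + (1)·R1
REF = 
  [  2,   4,  -2]
  [  0,   0,   0]
Pivot columns: 1 → 1 pivot.

rank(A) = 1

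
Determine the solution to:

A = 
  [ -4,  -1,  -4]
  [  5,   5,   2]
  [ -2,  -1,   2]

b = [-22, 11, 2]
x = [3, -2, 3]

Row reduce the augmented matrix [A|b]:
R2 → R2 + (5/4)·R1
R3 → R3 - (1/2)·R1
R3 → R3 + (2/15)·R2
REF = 
  [   -4,    -1,    -4,   -22]
  [    0,  15/4,    -3, -33/2]
  [    0,     0,  18/5,  54/5]

Back-substitution:
x₃ = (54/5) / (18/5) = 3
x₂ = (-33/2 - (-3)(3)) / (15/4) = -2
x₁ = (-22 - (-1)(-2) - (-4)(3)) / (-4) = 3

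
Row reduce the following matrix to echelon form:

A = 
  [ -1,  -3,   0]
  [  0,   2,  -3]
Row operations:
No row operations needed (already in echelon form).

Resulting echelon form:
REF = 
  [ -1,  -3,   0]
  [  0,   2,  -3]

Rank = 2 (number of non-zero pivot rows).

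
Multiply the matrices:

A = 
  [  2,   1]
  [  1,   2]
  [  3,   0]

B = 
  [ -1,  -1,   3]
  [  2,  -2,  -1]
AB = 
  [  0,  -4,   5]
  [  3,  -5,   1]
  [ -3,  -3,   9]

A is 3×2 and B is 2×3, so AB is 3×3. Each entry is (row of A)·(column of B):
AB[1,1] = (2)(-1) + (1)(2) = 0
AB[1,2] = (2)(-1) + (1)(-2) = -4
AB[1,3] = (2)(3) + (1)(-1) = 5
AB[2,1] = (1)(-1) + (2)(2) = 3
AB[2,2] = (1)(-1) + (2)(-2) = -5
AB[2,3] = (1)(3) + (2)(-1) = 1
AB[3,1] = (3)(-1) + (0)(2) = -3
AB[3,2] = (3)(-1) + (0)(-2) = -3
AB[3,3] = (3)(3) + (0)(-1) = 9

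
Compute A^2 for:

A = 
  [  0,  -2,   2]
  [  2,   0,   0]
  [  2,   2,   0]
A² = A·A:
A²[1,1] = (0)(0) + (-2)(2) + (2)(2) = 0
A²[1,2] = (0)(-2) + (-2)(0) + (2)(2) = 4
A²[1,3] = (0)(2) + (-2)(0) + (2)(0) = 0
A²[2,1] = (2)(0) + (0)(2) + (0)(2) = 0
A²[2,2] = (2)(-2) + (0)(0) + (0)(2) = -4
A²[2,3] = (2)(2) + (0)(0) + (0)(0) = 4
A²[3,1] = (2)(0) + (2)(2) + (0)(2) = 4
A²[3,2] = (2)(-2) + (2)(0) + (0)(2) = -4
A²[3,3] = (2)(2) + (2)(0) + (0)(0) = 4
A² = 
  [  0,   4,   0]
  [  0,  -4,   4]
  [  4,  -4,   4]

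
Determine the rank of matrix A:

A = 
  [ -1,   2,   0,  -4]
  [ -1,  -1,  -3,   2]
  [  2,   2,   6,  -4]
Row reduce:
R2 → R2 - (1)·R1
R3 → R3 + (2)·R1
R3 → R3 + (2)·R2
REF = 
  [ -1,   2,   0,  -4]
  [  0,  -3,  -3,   6]
  [  0,   0,   0,   0]
Pivot columns: 1, 2 → 2 pivots.

rank(A) = 2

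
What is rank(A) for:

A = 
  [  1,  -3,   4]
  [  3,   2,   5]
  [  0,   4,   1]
Row reduce:
R2 → R2 - (3)·R1
R3 → R3 - (4/11)·R2
REF = 
  [    1,    -3,     4]
  [    0,    11,    -7]
  [    0,     0, 39/11]
Pivot columns: 1, 2, 3 → 3 pivots.

rank(A) = 3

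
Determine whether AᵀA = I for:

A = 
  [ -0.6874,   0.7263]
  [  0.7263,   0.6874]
Yes

AᵀA = 
  [  1,   0]
  [  0,   1]
≈ I (equal to I up to the 4-dp rounding of the entries)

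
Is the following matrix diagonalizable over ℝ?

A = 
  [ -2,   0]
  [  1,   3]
Yes

tr(A) = 1, det(A) = -6
Characteristic polynomial: λ² - tr(A)λ + det(A) = λ² - λ - 6
λ² - λ - 6 = (λ + 2)(λ - 3)
Eigenvalues: 3, -2
λ=-2: alg. mult. = 1, geom. mult. = 2 - rank(A - (-2)I) = 2 - 1 = 1
λ=3: alg. mult. = 1, geom. mult. = 2 - rank(A - (3)I) = 2 - 1 = 1
Sum of geometric multiplicities equals n, so A has n independent eigenvectors.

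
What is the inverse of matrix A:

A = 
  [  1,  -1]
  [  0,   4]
det(A) = (1)(4) - (-1)(0) = 4
For a 2×2 matrix, A⁻¹ = (1/det(A)) · [[d, -b], [-c, a]]
    = (1/4) · [[4, 1], [0, 1]]

A⁻¹ = 
  [  1, 1/4]
  [  0, 1/4]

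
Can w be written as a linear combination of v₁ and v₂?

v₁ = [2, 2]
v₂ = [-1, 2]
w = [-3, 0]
Yes

Form the augmented matrix and row-reduce:
[v₁|v₂|w] = 
  [  2,  -1,  -3]
  [  2,   2,   0]
R2 → R2 - (1)·R1
REF = 
  [  2,  -1,  -3]
  [  0,   3,   3]

No row of the form [0 0 | nonzero], so the system is consistent. Back-substitution gives c₁ = -1, c₂ = 1: w = (-1)·v₁ + (1)·v₂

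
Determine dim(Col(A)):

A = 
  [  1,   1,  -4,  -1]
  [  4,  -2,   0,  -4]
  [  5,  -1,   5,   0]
Row reduce:
R2 → R2 - (4)·R1
R3 → R3 - (5)·R1
R3 → R3 - (1)·R2
REF = 
  [  1,   1,  -4,  -1]
  [  0,  -6,  16,   0]
  [  0,   0,   9,   5]
Pivot columns: 1, 2, 3 → 3 pivots.
dim(Col(A)) = number of pivot columns = 3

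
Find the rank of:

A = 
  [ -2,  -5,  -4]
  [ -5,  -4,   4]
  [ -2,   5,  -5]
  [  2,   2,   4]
Row reduce:
R2 → R2 - (5/2)·R1
R3 → R3 - (1)·R1
R4 → R4 + (1)·R1
R3 → R3 - (20/17)·R2
R4 → R4 + (6/17)·R2
R4 → R4 + (28/99)·R3
REF = 
  [     -2,      -5,      -4]
  [      0,    17/2,      14]
  [      0,       0, -297/17]
  [      0,       0,       0]
Pivot columns: 1, 2, 3 → 3 pivots.

rank(A) = 3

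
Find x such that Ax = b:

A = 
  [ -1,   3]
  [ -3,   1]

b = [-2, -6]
Row reduce the augmented matrix [A|b]:
R2 → R2 - (3)·R1
REF = 
  [ -1,   3,  -2]
  [  0,  -8,   0]

Back-substitution:
x₂ = 0 / (-8) = 0
x₁ = (-2 - (3)(0)) / (-1) = 2

x = [2, 0]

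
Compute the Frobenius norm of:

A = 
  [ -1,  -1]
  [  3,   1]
||A||_F = 3.464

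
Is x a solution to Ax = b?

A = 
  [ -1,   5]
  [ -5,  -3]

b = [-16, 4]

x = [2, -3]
No

Ax = [-17, -1] ≠ b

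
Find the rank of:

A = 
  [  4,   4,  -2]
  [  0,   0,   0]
Row reduce:
(no row operations needed)
REF = 
  [  4,   4,  -2]
  [  0,   0,   0]
Pivot columns: 1 → 1 pivot.

rank(A) = 1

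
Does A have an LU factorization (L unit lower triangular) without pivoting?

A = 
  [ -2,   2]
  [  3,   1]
Yes.
A[1,1] = -2 ≠ 0, so Gaussian elimination proceeds without a row swap: multiplier ℓ₂₁ = (3)/(-2) = -3/2, and U[2,2] = 1 - (-3/2)(2) = 4.
L = 
  [   1,    0]
  [-3/2,    1]
U = 
  [ -2,   2]
  [  0,   4]
Check row 2 of LU: [(-3/2)(-2), (-3/2)(2) + 4] = [3, 1] = row 2 of A ✓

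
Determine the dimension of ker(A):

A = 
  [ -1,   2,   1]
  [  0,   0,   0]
nullity(A) = 2

Row reduce:
(no row operations needed)
REF = 
  [ -1,   2,   1]
  [  0,   0,   0]
Pivot columns: 1 → 1 pivot.
rank(A) = 1, so nullity(A) = 3 - 1 = 2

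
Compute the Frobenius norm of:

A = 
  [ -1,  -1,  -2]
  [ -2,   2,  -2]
||A||_F = 4.243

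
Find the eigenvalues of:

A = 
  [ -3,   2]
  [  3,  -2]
λ = 0, -5

tr(A) = -5, det(A) = 0
Characteristic polynomial: λ² - tr(A)λ + det(A) = λ² + 5λ
λ² + 5λ = λ(λ + 5)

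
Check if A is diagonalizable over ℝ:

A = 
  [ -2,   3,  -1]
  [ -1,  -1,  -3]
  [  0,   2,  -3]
No

Characteristic polynomial: det(λI - A) = λ³ + 6λ² + 20λ + 25
By the rational root theorem any rational root is an integer dividing 25; none of those is a root, so p(λ) has no rational roots and hence (being an irreducible cubic) no repeated roots.
Discriminant of the cubic: Δ = -2075
Δ < 0 ⇒ one real eigenvalue and a complex-conjugate pair: λ ≈ -1.938 + 2.83i, -1.938 - 2.83i, -2.125
Has complex eigenvalues (not diagonalizable over ℝ).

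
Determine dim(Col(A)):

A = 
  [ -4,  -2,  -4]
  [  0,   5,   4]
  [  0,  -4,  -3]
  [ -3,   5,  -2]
dim(Col(A)) = 3

Row reduce:
R4 → R4 - (3/4)·R1
R3 → R3 + (4/5)·R2
R4 → R4 - (13/10)·R2
R4 → R4 + (21)·R3
REF = 
  [ -4,  -2,  -4]
  [  0,   5,   4]
  [  0,   0, 1/5]
  [  0,   0,   0]
Pivot columns: 1, 2, 3 → 3 pivots.
dim(Col(A)) = number of pivot columns = 3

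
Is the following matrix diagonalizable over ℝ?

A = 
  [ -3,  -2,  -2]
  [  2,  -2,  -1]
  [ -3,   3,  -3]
No

Characteristic polynomial: det(λI - A) = λ³ + 8λ² + 22λ + 45
By the rational root theorem any rational root is an integer dividing 45; none of those is a root, so p(λ) has no rational roots and hence (being an irreducible cubic) no repeated roots.
Discriminant of the cubic: Δ = -15891
Δ < 0 ⇒ one real eigenvalue and a complex-conjugate pair: λ ≈ -5.485, -1.258 + 2.574i, -1.258 - 2.574i
Has complex eigenvalues (not diagonalizable over ℝ).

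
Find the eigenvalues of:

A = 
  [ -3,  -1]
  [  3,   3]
tr(A) = 0, det(A) = -6
Characteristic polynomial: λ² - tr(A)λ + det(A) = λ² - 6
λ² - 6 = 0  ⇒  λ = (0 ± √((0)² - 4·(-6)))/2 = (0 ± √(24))/2
  = √6,  -√6

λ = √6, -√6  (≈ 2.449, -2.449)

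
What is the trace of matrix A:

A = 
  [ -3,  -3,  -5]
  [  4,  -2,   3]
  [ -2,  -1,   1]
-4

tr(A) = -3 + -2 + 1 = -4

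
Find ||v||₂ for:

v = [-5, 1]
5.099

||v||₂ = √((-5)² + (1)²) = √26 = 5.099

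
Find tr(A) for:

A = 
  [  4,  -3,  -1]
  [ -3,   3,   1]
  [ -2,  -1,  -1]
6

tr(A) = 4 + 3 + -1 = 6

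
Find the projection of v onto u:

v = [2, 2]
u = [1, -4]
v·u = (2)(1) + (2)(-4) = -6
u·u = (1)² + (-4)² = 17
proj_u(v) = (v·u / u·u) × u = (-6/17) × u

proj_u(v) = [-6/17, 24/17]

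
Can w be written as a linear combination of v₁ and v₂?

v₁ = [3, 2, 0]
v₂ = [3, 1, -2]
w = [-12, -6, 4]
Yes

Form the augmented matrix and row-reduce:
[v₁|v₂|w] = 
  [  3,   3, -12]
  [  2,   1,  -6]
  [  0,  -2,   4]
R2 → R2 - (2/3)·R1
R3 → R3 - (2)·R2
REF = 
  [  3,   3, -12]
  [  0,  -1,   2]
  [  0,   0,   0]

No row of the form [0 0 | nonzero], so the system is consistent. Back-substitution gives c₁ = -2, c₂ = -2: w = (-2)·v₁ + (-2)·v₂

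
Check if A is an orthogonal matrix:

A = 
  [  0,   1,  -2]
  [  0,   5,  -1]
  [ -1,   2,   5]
No

AᵀA = 
  [  1,  -2,  -5]
  [ -2,  30,   3]
  [ -5,   3,  30]
≠ I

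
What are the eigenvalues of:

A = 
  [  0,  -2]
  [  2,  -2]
λ = -1 + i√3, -1 - i√3  (≈ -1 + 1.732i, -1 - 1.732i)

tr(A) = -2, det(A) = 4
Characteristic polynomial: λ² - tr(A)λ + det(A) = λ² + 2λ + 4
λ² + 2λ + 4 = 0  ⇒  λ = (-2 ± √((2)² - 4·(4)))/2 = (-2 ± √(-12))/2
  = -1 + i√3,  -1 - i√3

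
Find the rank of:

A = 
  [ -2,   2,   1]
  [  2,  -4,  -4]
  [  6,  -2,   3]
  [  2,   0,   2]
Row reduce:
R2 → R2 + (1)·R1
R3 → R3 + (3)·R1
R4 → R4 + (1)·R1
R3 → R3 + (2)·R2
R4 → R4 + (1)·R2
REF = 
  [ -2,   2,   1]
  [  0,  -2,  -3]
  [  0,   0,   0]
  [  0,   0,   0]
Pivot columns: 1, 2 → 2 pivots.

rank(A) = 2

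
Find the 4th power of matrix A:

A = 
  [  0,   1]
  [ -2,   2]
A^4 = 
  [ -4,   0]
  [  0,  -4]

A² = A·A:
A²[1,1] = (0)(0) + (1)(-2) = -2
A²[1,2] = (0)(1) + (1)(2) = 2
A²[2,1] = (-2)(0) + (2)(-2) = -4
A²[2,2] = (-2)(1) + (2)(2) = 2
A² = 
  [ -2,   2]
  [ -4,   2]

A^3 = A^2·A:
A^3[1,1] = (-2)(0) + (2)(-2) = -4
A^3[1,2] = (-2)(1) + (2)(2) = 2
A^3[2,1] = (-4)(0) + (2)(-2) = -4
A^3[2,2] = (-4)(1) + (2)(2) = 0
A^3 = 
  [ -4,   2]
  [ -4,   0]

A^4 = A^3·A:
A^4[1,1] = (-4)(0) + (2)(-2) = -4
A^4[1,2] = (-4)(1) + (2)(2) = 0
A^4[2,1] = (-4)(0) + (0)(-2) = 0
A^4[2,2] = (-4)(1) + (0)(2) = -4
A^4 = 
  [ -4,   0]
  [  0,  -4]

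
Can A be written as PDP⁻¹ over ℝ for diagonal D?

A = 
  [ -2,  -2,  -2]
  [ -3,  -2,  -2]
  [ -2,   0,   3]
Yes

Characteristic polynomial: det(λI - A) = λ³ + λ² - 18λ + 6
By the rational root theorem any rational root is an integer dividing 6; none of those is a root, so p(λ) has no rational roots and hence (being an irreducible cubic) no repeated roots.
Discriminant of the cubic: Δ = 20712
Δ > 0 ⇒ three distinct real eigenvalues: λ ≈ -4.913, 0.3421, 3.571
Three distinct real eigenvalues, so A has 3 independent eigenvectors.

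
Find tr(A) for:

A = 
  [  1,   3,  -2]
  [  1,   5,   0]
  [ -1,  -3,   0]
6

tr(A) = 1 + 5 + 0 = 6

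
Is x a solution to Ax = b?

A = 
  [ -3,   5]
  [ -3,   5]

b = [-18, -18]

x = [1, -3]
Yes

Ax = [-18, -18] = b ✓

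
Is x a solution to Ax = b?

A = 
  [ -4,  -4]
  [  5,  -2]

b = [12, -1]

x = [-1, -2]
Yes

Ax = [12, -1] = b ✓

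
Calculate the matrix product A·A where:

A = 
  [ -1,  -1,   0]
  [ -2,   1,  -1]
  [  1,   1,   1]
A² = A·A:
A²[1,1] = (-1)(-1) + (-1)(-2) + (0)(1) = 3
A²[1,2] = (-1)(-1) + (-1)(1) + (0)(1) = 0
A²[1,3] = (-1)(0) + (-1)(-1) + (0)(1) = 1
A²[2,1] = (-2)(-1) + (1)(-2) + (-1)(1) = -1
A²[2,2] = (-2)(-1) + (1)(1) + (-1)(1) = 2
A²[2,3] = (-2)(0) + (1)(-1) + (-1)(1) = -2
A²[3,1] = (1)(-1) + (1)(-2) + (1)(1) = -2
A²[3,2] = (1)(-1) + (1)(1) + (1)(1) = 1
A²[3,3] = (1)(0) + (1)(-1) + (1)(1) = 0
A² = 
  [  3,   0,   1]
  [ -1,   2,  -2]
  [ -2,   1,   0]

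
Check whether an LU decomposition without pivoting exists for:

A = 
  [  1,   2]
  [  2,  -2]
Yes.
A[1,1] = 1 ≠ 0, so Gaussian elimination proceeds without a row swap: multiplier ℓ₂₁ = (2)/(1) = 2, and U[2,2] = -2 - (2)(2) = -6.
L = 
  [  1,   0]
  [  2,   1]
U = 
  [  1,   2]
  [  0,  -6]
Check row 2 of LU: [(2)(1), (2)(2) + (-6)] = [2, -2] = row 2 of A ✓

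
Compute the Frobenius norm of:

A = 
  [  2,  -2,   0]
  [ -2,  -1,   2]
||A||_F = 4.123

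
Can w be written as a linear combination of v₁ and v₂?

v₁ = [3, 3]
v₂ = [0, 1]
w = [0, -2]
Yes

Form the augmented matrix and row-reduce:
[v₁|v₂|w] = 
  [  3,   0,   0]
  [  3,   1,  -2]
R2 → R2 - (1)·R1
REF = 
  [  3,   0,   0]
  [  0,   1,  -2]

No row of the form [0 0 | nonzero], so the system is consistent. Back-substitution gives c₁ = 0, c₂ = -2: w = (0)·v₁ + (-2)·v₂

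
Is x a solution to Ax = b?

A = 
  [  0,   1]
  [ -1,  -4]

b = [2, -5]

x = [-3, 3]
No

Ax = [3, -9] ≠ b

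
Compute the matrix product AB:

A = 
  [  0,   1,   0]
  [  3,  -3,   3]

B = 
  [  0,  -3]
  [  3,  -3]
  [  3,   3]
A is 2×3 and B is 3×2, so AB is 2×2. Each entry is (row of A)·(column of B):
AB[1,1] = (0)(0) + (1)(3) + (0)(3) = 3
AB[1,2] = (0)(-3) + (1)(-3) + (0)(3) = -3
AB[2,1] = (3)(0) + (-3)(3) + (3)(3) = 0
AB[2,2] = (3)(-3) + (-3)(-3) + (3)(3) = 9

AB = 
  [  3,  -3]
  [  0,   9]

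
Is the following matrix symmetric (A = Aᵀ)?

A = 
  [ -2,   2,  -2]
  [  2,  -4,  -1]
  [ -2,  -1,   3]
Yes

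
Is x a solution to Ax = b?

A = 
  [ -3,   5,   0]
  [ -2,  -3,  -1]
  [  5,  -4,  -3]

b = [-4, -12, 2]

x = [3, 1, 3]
Yes

Ax = [-4, -12, 2] = b ✓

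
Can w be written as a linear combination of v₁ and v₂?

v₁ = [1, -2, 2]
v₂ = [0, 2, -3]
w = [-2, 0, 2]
Yes

Form the augmented matrix and row-reduce:
[v₁|v₂|w] = 
  [  1,   0,  -2]
  [ -2,   2,   0]
  [  2,  -3,   2]
R2 → R2 + (2)·R1
R3 → R3 - (2)·R1
R3 → R3 + (3/2)·R2
REF = 
  [  1,   0,  -2]
  [  0,   2,  -4]
  [  0,   0,   0]

No row of the form [0 0 | nonzero], so the system is consistent. Back-substitution gives c₁ = -2, c₂ = -2: w = (-2)·v₁ + (-2)·v₂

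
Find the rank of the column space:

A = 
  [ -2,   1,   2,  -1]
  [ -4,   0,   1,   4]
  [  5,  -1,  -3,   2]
dim(Col(A)) = 3

Row reduce:
R2 → R2 - (2)·R1
R3 → R3 + (5/2)·R1
R3 → R3 + (3/4)·R2
REF = 
  [  -2,    1,    2,   -1]
  [   0,   -2,   -3,    6]
  [   0,    0, -1/4,    4]
Pivot columns: 1, 2, 3 → 3 pivots.
dim(Col(A)) = number of pivot columns = 3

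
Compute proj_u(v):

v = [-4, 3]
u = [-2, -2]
proj_u(v) = [-1/2, -1/2]

v·u = (-4)(-2) + (3)(-2) = 2
u·u = (-2)² + (-2)² = 8
proj_u(v) = (v·u / u·u) × u = (2/8) × u = (1/4) × u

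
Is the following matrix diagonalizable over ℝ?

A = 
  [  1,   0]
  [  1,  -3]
Yes

tr(A) = -2, det(A) = -3
Characteristic polynomial: λ² - tr(A)λ + det(A) = λ² + 2λ - 3
λ² + 2λ - 3 = (λ + 3)(λ - 1)
Eigenvalues: 1, -3
λ=-3: alg. mult. = 1, geom. mult. = 2 - rank(A - (-3)I) = 2 - 1 = 1
λ=1: alg. mult. = 1, geom. mult. = 2 - rank(A - (1)I) = 2 - 1 = 1
Sum of geometric multiplicities equals n, so A has n independent eigenvectors.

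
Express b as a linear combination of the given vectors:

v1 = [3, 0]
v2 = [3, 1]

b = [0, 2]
c1 = -2, c2 = 2

b = -2·v1 + 2·v2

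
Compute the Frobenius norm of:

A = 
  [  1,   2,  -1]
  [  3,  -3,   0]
||A||_F = 4.899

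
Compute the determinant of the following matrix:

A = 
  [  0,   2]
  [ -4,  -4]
8

For a 2×2 matrix, det = ad - bc = (0)(-4) - (2)(-4) = 8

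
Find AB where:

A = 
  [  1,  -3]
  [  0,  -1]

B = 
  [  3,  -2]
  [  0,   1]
A is 2×2 and B is 2×2, so AB is 2×2. Each entry is (row of A)·(column of B):
AB[1,1] = (1)(3) + (-3)(0) = 3
AB[1,2] = (1)(-2) + (-3)(1) = -5
AB[2,1] = (0)(3) + (-1)(0) = 0
AB[2,2] = (0)(-2) + (-1)(1) = -1

AB = 
  [  3,  -5]
  [  0,  -1]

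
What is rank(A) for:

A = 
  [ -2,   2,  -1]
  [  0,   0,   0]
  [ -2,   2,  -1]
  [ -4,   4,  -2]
Row reduce:
R3 → R3 - (1)·R1
R4 → R4 - (2)·R1
REF = 
  [ -2,   2,  -1]
  [  0,   0,   0]
  [  0,   0,   0]
  [  0,   0,   0]
Pivot columns: 1 → 1 pivot.

rank(A) = 1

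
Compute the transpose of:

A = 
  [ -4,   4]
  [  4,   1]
Aᵀ = 
  [ -4,   4]
  [  4,   1]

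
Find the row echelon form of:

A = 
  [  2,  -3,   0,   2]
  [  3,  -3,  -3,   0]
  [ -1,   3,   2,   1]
Row operations:
R2 → R2 - (3/2)·R1
R3 → R3 + (1/2)·R1
R3 → R3 - (1)·R2

Resulting echelon form:
REF = 
  [  2,  -3,   0,   2]
  [  0, 3/2,  -3,  -3]
  [  0,   0,   5,   5]

Rank = 3 (number of non-zero pivot rows).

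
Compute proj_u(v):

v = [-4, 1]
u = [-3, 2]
v·u = (-4)(-3) + (1)(2) = 14
u·u = (-3)² + (2)² = 13
proj_u(v) = (v·u / u·u) × u = (14/13) × u

proj_u(v) = [-42/13, 28/13]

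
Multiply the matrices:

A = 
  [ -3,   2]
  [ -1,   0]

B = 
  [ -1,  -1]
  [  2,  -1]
AB = 
  [  7,   1]
  [  1,   1]

A is 2×2 and B is 2×2, so AB is 2×2. Each entry is (row of A)·(column of B):
AB[1,1] = (-3)(-1) + (2)(2) = 7
AB[1,2] = (-3)(-1) + (2)(-1) = 1
AB[2,1] = (-1)(-1) + (0)(2) = 1
AB[2,2] = (-1)(-1) + (0)(-1) = 1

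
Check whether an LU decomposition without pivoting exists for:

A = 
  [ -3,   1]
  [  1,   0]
Yes.
A[1,1] = -3 ≠ 0, so Gaussian elimination proceeds without a row swap: multiplier ℓ₂₁ = (1)/(-3) = -1/3, and U[2,2] = 0 - (-1/3)(1) = 1/3.
L = 
  [   1,    0]
  [-1/3,    1]
U = 
  [ -3,   1]
  [  0, 1/3]
Check row 2 of LU: [(-1/3)(-3), (-1/3)(1) + (1/3)] = [1, 0] = row 2 of A ✓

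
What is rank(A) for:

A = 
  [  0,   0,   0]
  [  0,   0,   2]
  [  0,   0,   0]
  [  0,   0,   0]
Row reduce:
Swap R1 ↔ R2
REF = 
  [  0,   0,   2]
  [  0,   0,   0]
  [  0,   0,   0]
  [  0,   0,   0]
Pivot columns: 3 → 1 pivot.

rank(A) = 1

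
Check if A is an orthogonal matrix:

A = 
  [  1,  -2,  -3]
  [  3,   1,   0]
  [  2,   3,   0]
No

AᵀA = 
  [ 14,   7,  -3]
  [  7,  14,   6]
  [ -3,   6,   9]
≠ I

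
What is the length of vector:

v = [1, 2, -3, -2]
4.243

||v||₂ = √((1)² + (2)² + (-3)² + (-2)²) = √18 = 4.243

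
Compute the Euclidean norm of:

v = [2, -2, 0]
2.828

||v||₂ = √((2)² + (-2)² + (0)²) = √8 = 2.828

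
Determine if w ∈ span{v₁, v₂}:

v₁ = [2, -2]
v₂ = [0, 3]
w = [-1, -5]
Yes

Form the augmented matrix and row-reduce:
[v₁|v₂|w] = 
  [  2,   0,  -1]
  [ -2,   3,  -5]
R2 → R2 + (1)·R1
REF = 
  [  2,   0,  -1]
  [  0,   3,  -6]

No row of the form [0 0 | nonzero], so the system is consistent. Back-substitution gives c₁ = -1/2, c₂ = -2: w = (-1/2)·v₁ + (-2)·v₂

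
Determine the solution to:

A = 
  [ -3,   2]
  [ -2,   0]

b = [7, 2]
Row reduce the augmented matrix [A|b]:
R2 → R2 - (2/3)·R1
REF = 
  [  -3,    2,    7]
  [   0, -4/3, -8/3]

Back-substitution:
x₂ = (-8/3) / (-4/3) = 2
x₁ = (7 - (2)(2)) / (-3) = -1

x = [-1, 2]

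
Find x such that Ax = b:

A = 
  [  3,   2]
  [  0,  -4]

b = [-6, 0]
Row reduce the augmented matrix [A|b]:
(already in echelon form)
REF = 
  [  3,   2,  -6]
  [  0,  -4,   0]

Back-substitution:
x₂ = 0 / (-4) = 0
x₁ = (-6 - (2)(0)) / 3 = -2

x = [-2, 0]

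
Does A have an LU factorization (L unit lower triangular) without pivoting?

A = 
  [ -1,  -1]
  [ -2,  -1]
Yes.
A[1,1] = -1 ≠ 0, so Gaussian elimination proceeds without a row swap: multiplier ℓ₂₁ = (-2)/(-1) = 2, and U[2,2] = -1 - (2)(-1) = 1.
L = 
  [  1,   0]
  [  2,   1]
U = 
  [ -1,  -1]
  [  0,   1]
Check row 2 of LU: [(2)(-1), (2)(-1) + 1] = [-2, -1] = row 2 of A ✓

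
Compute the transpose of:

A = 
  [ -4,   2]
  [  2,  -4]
Aᵀ = 
  [ -4,   2]
  [  2,  -4]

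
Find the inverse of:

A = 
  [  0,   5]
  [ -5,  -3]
det(A) = (0)(-3) - (5)(-5) = 25
For a 2×2 matrix, A⁻¹ = (1/det(A)) · [[d, -b], [-c, a]]
    = (1/25) · [[-3, -5], [5, 0]]

A⁻¹ = 
  [-3/25,  -1/5]
  [  1/5,     0]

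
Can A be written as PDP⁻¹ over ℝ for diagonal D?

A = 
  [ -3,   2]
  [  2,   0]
Yes

tr(A) = -3, det(A) = -4
Characteristic polynomial: λ² - tr(A)λ + det(A) = λ² + 3λ - 4
λ² + 3λ - 4 = (λ + 4)(λ - 1)
Eigenvalues: 1, -4
λ=-4: alg. mult. = 1, geom. mult. = 2 - rank(A - (-4)I) = 2 - 1 = 1
λ=1: alg. mult. = 1, geom. mult. = 2 - rank(A - (1)I) = 2 - 1 = 1
Sum of geometric multiplicities equals n, so A has n independent eigenvectors.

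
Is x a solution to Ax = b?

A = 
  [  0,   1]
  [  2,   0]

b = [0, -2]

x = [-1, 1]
No

Ax = [1, -2] ≠ b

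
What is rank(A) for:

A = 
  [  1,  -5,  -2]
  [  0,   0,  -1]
rank(A) = 2

Row reduce:
(no row operations needed)
REF = 
  [  1,  -5,  -2]
  [  0,   0,  -1]
Pivot columns: 1, 3 → 2 pivots.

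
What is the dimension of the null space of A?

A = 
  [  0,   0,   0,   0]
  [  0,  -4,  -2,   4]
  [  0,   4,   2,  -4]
nullity(A) = 3

Row reduce:
Swap R1 ↔ R2
R3 → R3 + (1)·R1
REF = 
  [  0,  -4,  -2,   4]
  [  0,   0,   0,   0]
  [  0,   0,   0,   0]
Pivot columns: 2 → 1 pivot.
rank(A) = 1, so nullity(A) = 4 - 1 = 3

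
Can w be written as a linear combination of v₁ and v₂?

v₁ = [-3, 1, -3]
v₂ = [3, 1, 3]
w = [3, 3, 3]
Yes

Form the augmented matrix and row-reduce:
[v₁|v₂|w] = 
  [ -3,   3,   3]
  [  1,   1,   3]
  [ -3,   3,   3]
R2 → R2 + (1/3)·R1
R3 → R3 - (1)·R1
REF = 
  [ -3,   3,   3]
  [  0,   2,   4]
  [  0,   0,   0]

No row of the form [0 0 | nonzero], so the system is consistent. Back-substitution gives c₁ = 1, c₂ = 2: w = (1)·v₁ + (2)·v₂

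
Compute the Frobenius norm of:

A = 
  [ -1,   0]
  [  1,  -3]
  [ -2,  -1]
||A||_F = 4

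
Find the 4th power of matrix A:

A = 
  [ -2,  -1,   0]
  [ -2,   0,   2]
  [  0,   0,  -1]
A^4 = 
  [ 44,  16, -18]
  [ 32,  12, -14]
  [  0,   0,   1]

A² = A·A:
A²[1,1] = (-2)(-2) + (-1)(-2) + (0)(0) = 6
A²[1,2] = (-2)(-1) + (-1)(0) + (0)(0) = 2
A²[1,3] = (-2)(0) + (-1)(2) + (0)(-1) = -2
A²[2,1] = (-2)(-2) + (0)(-2) + (2)(0) = 4
A²[2,2] = (-2)(-1) + (0)(0) + (2)(0) = 2
A²[2,3] = (-2)(0) + (0)(2) + (2)(-1) = -2
A²[3,1] = (0)(-2) + (0)(-2) + (-1)(0) = 0
A²[3,2] = (0)(-1) + (0)(0) + (-1)(0) = 0
A²[3,3] = (0)(0) + (0)(2) + (-1)(-1) = 1
A² = 
  [  6,   2,  -2]
  [  4,   2,  -2]
  [  0,   0,   1]

A^3 = A^2·A:
A^3[1,1] = (6)(-2) + (2)(-2) + (-2)(0) = -16
A^3[1,2] = (6)(-1) + (2)(0) + (-2)(0) = -6
A^3[1,3] = (6)(0) + (2)(2) + (-2)(-1) = 6
A^3[2,1] = (4)(-2) + (2)(-2) + (-2)(0) = -12
A^3[2,2] = (4)(-1) + (2)(0) + (-2)(0) = -4
A^3[2,3] = (4)(0) + (2)(2) + (-2)(-1) = 6
A^3[3,1] = (0)(-2) + (0)(-2) + (1)(0) = 0
A^3[3,2] = (0)(-1) + (0)(0) + (1)(0) = 0
A^3[3,3] = (0)(0) + (0)(2) + (1)(-1) = -1
A^3 = 
  [-16,  -6,   6]
  [-12,  -4,   6]
  [  0,   0,  -1]

A^4 = A^3·A:
A^4[1,1] = (-16)(-2) + (-6)(-2) + (6)(0) = 44
A^4[1,2] = (-16)(-1) + (-6)(0) + (6)(0) = 16
A^4[1,3] = (-16)(0) + (-6)(2) + (6)(-1) = -18
A^4[2,1] = (-12)(-2) + (-4)(-2) + (6)(0) = 32
A^4[2,2] = (-12)(-1) + (-4)(0) + (6)(0) = 12
A^4[2,3] = (-12)(0) + (-4)(2) + (6)(-1) = -14
A^4[3,1] = (0)(-2) + (0)(-2) + (-1)(0) = 0
A^4[3,2] = (0)(-1) + (0)(0) + (-1)(0) = 0
A^4[3,3] = (0)(0) + (0)(2) + (-1)(-1) = 1
A^4 = 
  [ 44,  16, -18]
  [ 32,  12, -14]
  [  0,   0,   1]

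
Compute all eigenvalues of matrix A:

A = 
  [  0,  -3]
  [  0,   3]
λ = 3, 0

tr(A) = 3, det(A) = 0
Characteristic polynomial: λ² - tr(A)λ + det(A) = λ² - 3λ
λ² - 3λ = λ(λ - 3)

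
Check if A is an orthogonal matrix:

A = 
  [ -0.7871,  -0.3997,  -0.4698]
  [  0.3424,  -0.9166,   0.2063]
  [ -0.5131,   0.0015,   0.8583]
Yes

AᵀA = 
  [  1,   0,   0]
  [  0,   0.9999,   0]
  [  0,   0,   1]
≈ I (equal to I up to the 4-dp rounding of the entries)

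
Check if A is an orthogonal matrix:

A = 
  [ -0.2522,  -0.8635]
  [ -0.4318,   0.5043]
No

AᵀA = 
  [  0.2501,   0]
  [  0,   1]
≠ I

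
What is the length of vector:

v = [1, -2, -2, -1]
3.162

||v||₂ = √((1)² + (-2)² + (-2)² + (-1)²) = √10 = 3.162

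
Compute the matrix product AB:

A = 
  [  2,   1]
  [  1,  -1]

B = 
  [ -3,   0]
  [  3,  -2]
A is 2×2 and B is 2×2, so AB is 2×2. Each entry is (row of A)·(column of B):
AB[1,1] = (2)(-3) + (1)(3) = -3
AB[1,2] = (2)(0) + (1)(-2) = -2
AB[2,1] = (1)(-3) + (-1)(3) = -6
AB[2,2] = (1)(0) + (-1)(-2) = 2

AB = 
  [ -3,  -2]
  [ -6,   2]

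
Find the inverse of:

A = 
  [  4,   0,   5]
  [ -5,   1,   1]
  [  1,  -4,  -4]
det(A) = (4)·((1)(-4) - (1)(-4)) - (0)·((-5)(-4) - (1)(1)) + (5)·((-5)(-4) - (1)(1))
  = (4)(0) - (0)(19) + (5)(19)
  = 95
det(A) = 95 ≠ 0, so A is invertible.

Cofactors Cᵢⱼ = (-1)ⁱ⁺ʲ·Mᵢⱼ:
C = 
  [  0, -19,  19]
  [-20, -21,  16]
  [ -5, -29,   4]

adj(A) = Cᵀ:
adj(A) = 
  [  0, -20,  -5]
  [-19, -21, -29]
  [ 19,  16,   4]

A⁻¹ = (1/95) · adj(A):
A⁻¹ = 
  [     0,  -4/19,  -1/19]
  [  -1/5, -21/95, -29/95]
  [   1/5,  16/95,   4/95]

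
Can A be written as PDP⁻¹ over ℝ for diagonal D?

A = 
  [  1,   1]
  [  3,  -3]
Yes

tr(A) = -2, det(A) = -6
Characteristic polynomial: λ² - tr(A)λ + det(A) = λ² + 2λ - 6
λ² + 2λ - 6 = 0  ⇒  λ = (-2 ± √((2)² - 4·(-6)))/2 = (-2 ± √(28))/2
  = -1 + √7,  -1 - √7
Eigenvalues: -1 + √7, -1 - √7  (≈ 1.646, -3.646)
The two irrational eigenvalues are distinct (simple), so each has alg. mult. = geom. mult. = 1.
Sum of geometric multiplicities equals n, so A has n independent eigenvectors.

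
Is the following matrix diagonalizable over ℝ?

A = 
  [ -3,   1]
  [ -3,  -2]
No

tr(A) = -5, det(A) = 9
Characteristic polynomial: λ² - tr(A)λ + det(A) = λ² + 5λ + 9
λ² + 5λ + 9 = 0  ⇒  λ = (-5 ± √((5)² - 4·(9)))/2 = (-5 ± √(-11))/2
  = (-5 + i√11)/2,  (-5 - i√11)/2
Eigenvalues: (-5 + i√11)/2, (-5 - i√11)/2  (≈ -2.5 + 1.658i, -2.5 - 1.658i)
Has complex eigenvalues (not diagonalizable over ℝ).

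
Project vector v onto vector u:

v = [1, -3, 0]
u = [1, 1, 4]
proj_u(v) = [-1/9, -1/9, -4/9]

v·u = (1)(1) + (-3)(1) + (0)(4) = -2
u·u = (1)² + (1)² + (4)² = 18
proj_u(v) = (v·u / u·u) × u = (-2/18) × u = (-1/9) × u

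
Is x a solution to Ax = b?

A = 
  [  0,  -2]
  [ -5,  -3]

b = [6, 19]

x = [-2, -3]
Yes

Ax = [6, 19] = b ✓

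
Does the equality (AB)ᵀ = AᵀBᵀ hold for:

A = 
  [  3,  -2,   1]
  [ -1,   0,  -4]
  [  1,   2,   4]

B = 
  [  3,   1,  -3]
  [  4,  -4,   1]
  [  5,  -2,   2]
No

(AB)ᵀ = 
  [  6, -23,  31]
  [  9,   7, -15]
  [ -9,  -5,   7]

AᵀBᵀ = 
  [  5,  17,  19]
  [-12,  -6,  -6]
  [-13,  24,  21]

The two matrices differ, so (AB)ᵀ ≠ AᵀBᵀ in general. The correct identity is (AB)ᵀ = BᵀAᵀ.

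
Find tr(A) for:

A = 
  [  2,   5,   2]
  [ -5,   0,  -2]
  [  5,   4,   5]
7

tr(A) = 2 + 0 + 5 = 7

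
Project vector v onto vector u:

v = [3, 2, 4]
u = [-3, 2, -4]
v·u = (3)(-3) + (2)(2) + (4)(-4) = -21
u·u = (-3)² + (2)² + (-4)² = 29
proj_u(v) = (v·u / u·u) × u = (-21/29) × u

proj_u(v) = [63/29, -42/29, 84/29]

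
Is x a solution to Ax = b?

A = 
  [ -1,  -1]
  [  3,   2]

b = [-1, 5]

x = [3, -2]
Yes

Ax = [-1, 5] = b ✓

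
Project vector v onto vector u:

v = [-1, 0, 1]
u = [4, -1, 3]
v·u = (-1)(4) + (0)(-1) + (1)(3) = -1
u·u = (4)² + (-1)² + (3)² = 26
proj_u(v) = (v·u / u·u) × u = (-1/26) × u

proj_u(v) = [-2/13, 1/26, -3/26]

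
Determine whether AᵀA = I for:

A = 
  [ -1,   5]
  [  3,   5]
No

AᵀA = 
  [ 10,  10]
  [ 10,  50]
≠ I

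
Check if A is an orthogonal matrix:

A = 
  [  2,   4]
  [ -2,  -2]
No

AᵀA = 
  [  8,  12]
  [ 12,  20]
≠ I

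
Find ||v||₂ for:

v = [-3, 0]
3

||v||₂ = √((-3)² + (0)²) = √9 = 3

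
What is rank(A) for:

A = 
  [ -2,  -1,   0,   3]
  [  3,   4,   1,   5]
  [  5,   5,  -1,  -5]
rank(A) = 3

Row reduce:
R2 → R2 + (3/2)·R1
R3 → R3 + (5/2)·R1
R3 → R3 - (1)·R2
REF = 
  [  -2,   -1,    0,    3]
  [   0,  5/2,    1, 19/2]
  [   0,    0,   -2,   -7]
Pivot columns: 1, 2, 3 → 3 pivots.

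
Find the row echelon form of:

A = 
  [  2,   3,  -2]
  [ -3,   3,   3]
Row operations:
R2 → R2 + (3/2)·R1

Resulting echelon form:
REF = 
  [   2,    3,   -2]
  [   0, 15/2,    0]

Rank = 2 (number of non-zero pivot rows).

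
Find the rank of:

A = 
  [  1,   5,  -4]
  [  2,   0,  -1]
Row reduce:
R2 → R2 - (2)·R1
REF = 
  [  1,   5,  -4]
  [  0, -10,   7]
Pivot columns: 1, 2 → 2 pivots.

rank(A) = 2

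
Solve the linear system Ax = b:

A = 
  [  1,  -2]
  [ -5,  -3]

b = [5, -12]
x = [3, -1]

Row reduce the augmented matrix [A|b]:
R2 → R2 + (5)·R1
REF = 
  [  1,  -2,   5]
  [  0, -13,  13]

Back-substitution:
x₂ = 13 / (-13) = -1
x₁ = (5 - (-2)(-1)) / 1 = 3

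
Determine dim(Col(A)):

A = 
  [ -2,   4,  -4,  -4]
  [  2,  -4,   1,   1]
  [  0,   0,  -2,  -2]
dim(Col(A)) = 2

Row reduce:
R2 → R2 + (1)·R1
R3 → R3 - (2/3)·R2
REF = 
  [ -2,   4,  -4,  -4]
  [  0,   0,  -3,  -3]
  [  0,   0,   0,   0]
Pivot columns: 1, 3 → 2 pivots.
dim(Col(A)) = number of pivot columns = 2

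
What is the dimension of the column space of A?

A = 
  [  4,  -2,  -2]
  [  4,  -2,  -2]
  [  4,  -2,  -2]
Row reduce:
R2 → R2 - (1)·R1
R3 → R3 - (1)·R1
REF = 
  [  4,  -2,  -2]
  [  0,   0,   0]
  [  0,   0,   0]
Pivot columns: 1 → 1 pivot.
dim(Col(A)) = number of pivot columns = 1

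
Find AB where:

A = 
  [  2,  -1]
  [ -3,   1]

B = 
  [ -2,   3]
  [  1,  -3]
A is 2×2 and B is 2×2, so AB is 2×2. Each entry is (row of A)·(column of B):
AB[1,1] = (2)(-2) + (-1)(1) = -5
AB[1,2] = (2)(3) + (-1)(-3) = 9
AB[2,1] = (-3)(-2) + (1)(1) = 7
AB[2,2] = (-3)(3) + (1)(-3) = -12

AB = 
  [ -5,   9]
  [  7, -12]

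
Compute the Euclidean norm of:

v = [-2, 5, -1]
5.477

||v||₂ = √((-2)² + (5)² + (-1)²) = √30 = 5.477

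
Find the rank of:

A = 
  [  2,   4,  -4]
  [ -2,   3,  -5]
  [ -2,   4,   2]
Row reduce:
R2 → R2 + (1)·R1
R3 → R3 + (1)·R1
R3 → R3 - (8/7)·R2
REF = 
  [   2,    4,   -4]
  [   0,    7,   -9]
  [   0,    0, 58/7]
Pivot columns: 1, 2, 3 → 3 pivots.

rank(A) = 3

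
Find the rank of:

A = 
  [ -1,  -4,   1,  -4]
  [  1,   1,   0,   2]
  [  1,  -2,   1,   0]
rank(A) = 2

Row reduce:
R2 → R2 + (1)·R1
R3 → R3 + (1)·R1
R3 → R3 - (2)·R2
REF = 
  [ -1,  -4,   1,  -4]
  [  0,  -3,   1,  -2]
  [  0,   0,   0,   0]
Pivot columns: 1, 2 → 2 pivots.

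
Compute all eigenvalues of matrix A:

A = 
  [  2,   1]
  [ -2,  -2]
λ = √2, -√2  (≈ 1.414, -1.414)

tr(A) = 0, det(A) = -2
Characteristic polynomial: λ² - tr(A)λ + det(A) = λ² - 2
λ² - 2 = 0  ⇒  λ = (0 ± √((0)² - 4·(-2)))/2 = (0 ± √(8))/2
  = √2,  -√2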